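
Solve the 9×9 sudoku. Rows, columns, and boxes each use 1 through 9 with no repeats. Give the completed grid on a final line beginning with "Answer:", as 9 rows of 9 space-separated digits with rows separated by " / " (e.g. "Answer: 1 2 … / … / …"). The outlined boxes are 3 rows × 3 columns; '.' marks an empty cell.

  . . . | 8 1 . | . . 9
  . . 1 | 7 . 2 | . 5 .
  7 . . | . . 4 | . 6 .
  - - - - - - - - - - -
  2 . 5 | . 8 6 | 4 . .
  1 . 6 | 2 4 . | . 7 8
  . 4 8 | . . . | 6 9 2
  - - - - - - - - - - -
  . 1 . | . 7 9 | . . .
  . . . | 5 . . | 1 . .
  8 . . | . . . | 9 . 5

Step 1. [r6c1∈{3}] r6c1's peers cover all but 3 ⇒ r6c1=3.
Step 2. [r2c5∈{3,6,9}] box 2 places 6 nowhere but r2c5. So r2c5=6.
Step 3. [r8c9∈{3,4,6,7}] in col 9, 7 fits only at r8c9, so r8c9=7.
Step 4. [r3c5∈{3,5,9}] 9 has one home in col 5: r3c5. So r3c5=9.
Step 5. [r3c4∈{3}] nothing but 3 survives at r3c4. So r3c4=3.
Step 6. [r3c3∈{2}] r3c3 has the single candidate 2. So r3c3=2.
Step 7. [r1c6∈{5}] r1c6 has the single candidate 5. So r1c6=5.
Step 8. [r8c3∈{3,4,9}] across col 3, 9 lands solely at r8c3. So r8c3=9.
Step 9. [r7c9∈{3,4,6}] col 9 places 6 nowhere but r7c9 ⇒ r7c9=6.
Step 10. [r7c4∈{4}] only 4 remains possible at r7c4. So r7c4=4.
Step 11. [r7c3∈{3}] nothing but 3 survives at r7c3 ⇒ r7c3=3.
Step 12. [r1c3∈{4}] nothing but 4 survives at r1c3. So r1c3=4.
Step 13. [r5c6∈{3}] only 3 remains possible at r5c6. So r5c6=3.
Step 14. [r4c8∈{1,3}] in col 8, 1 fits only at r4c8 ⇒ r4c8=1.
Step 15. [r9c8∈{2,3,4}] across row 9, 4 lands solely at r9c8. So r9c8=4.
Step 16. [r8c8∈{2,3,8}] 3 has one home in box 9: r8c8 ⇒ r8c8=3.
Step 17. [r3c7∈{8}] r3c7's peers cover all but 8, so r3c7=8.
Step 18. [r2c7∈{3}] nothing but 3 survives at r2c7 ⇒ r2c7=3.
Step 19. [r5c2∈{9}] r5c2 has the single candidate 9, so r5c2=9.
Step 20. [r8c5∈{2}] only 2 remains possible at r8c5, so r8c5=2.
Step 21. [r8c2∈{6}] only 6 remains possible at r8c2. So r8c2=6.
Step 22. [r9c6∈{1}] only 1 remains possible at r9c6. So r9c6=1.
Step 23. [r7c7∈{2}] only 2 remains possible at r7c7. So r7c7=2.
Step 24. [r9c2∈{2,7}] row 9 places 2 nowhere but r9c2, so r9c2=2.
Step 25. [r5c7∈{5}] r5c7 is down to just 5, so r5c7=5.
Step 26. [r1c2∈{3}] nothing but 3 survives at r1c2. So r1c2=3.
Step 27. [r4c2∈{7}] r4c2 has the single candidate 7, so r4c2=7.
Step 28. [r2c2∈{8}] only 8 remains possible at r2c2 ⇒ r2c2=8.
Step 29. [r6c4∈{1}] r6c4's peers cover all but 1, so r6c4=1.
Step 30. [r8c1∈{4}] only 4 remains possible at r8c1 ⇒ r8c1=4.
Step 31. [r3c9∈{1}] r3c9's peers cover all but 1, so r3c9=1.
Step 32. [r2c1∈{9}] only 9 remains possible at r2c1. So r2c1=9.
Step 33. [r4c4∈{9}] only 9 remains possible at r4c4, so r4c4=9.
Step 34. [r8c6∈{8}] r8c6's peers cover all but 8. So r8c6=8.
Step 35. [r3c2∈{5}] r3c2 is down to just 5 ⇒ r3c2=5.
Step 36. [r9c5∈{3}] r9c5's peers cover all but 3. So r9c5=3.
Step 37. [r9c3∈{7}] r9c3 has the single candidate 7, so r9c3=7.
Step 38. [r7c1∈{5}] nothing but 5 survives at r7c1 ⇒ r7c1=5.
Step 39. [r4c9∈{3}] only 3 remains possible at r4c9. So r4c9=3.
Step 40. [r2c9∈{4}] r2c9's peers cover all but 4 ⇒ r2c9=4.
Step 41. [r9c4∈{6}] r9c4's peers cover all but 6 ⇒ r9c4=6.
Step 42. [r1c1∈{6}] r1c1 is down to just 6. So r1c1=6.
Step 43. [r7c8∈{8}] nothing but 8 survives at r7c8, so r7c8=8.
Step 44. [r1c7∈{7}] r1c7 has the single candidate 7 ⇒ r1c7=7.
Step 45. [r6c5∈{5}] nothing but 5 survives at r6c5. So r6c5=5.
Step 46. [r1c8∈{2}] r1c8 has the single candidate 2 ⇒ r1c8=2.
Step 47. [r6c6∈{7}] r6c6's peers cover all but 7 ⇒ r6c6=7.

Answer: 6 3 4 8 1 5 7 2 9 / 9 8 1 7 6 2 3 5 4 / 7 5 2 3 9 4 8 6 1 / 2 7 5 9 8 6 4 1 3 / 1 9 6 2 4 3 5 7 8 / 3 4 8 1 5 7 6 9 2 / 5 1 3 4 7 9 2 8 6 / 4 6 9 5 2 8 1 3 7 / 8 2 7 6 3 1 9 4 5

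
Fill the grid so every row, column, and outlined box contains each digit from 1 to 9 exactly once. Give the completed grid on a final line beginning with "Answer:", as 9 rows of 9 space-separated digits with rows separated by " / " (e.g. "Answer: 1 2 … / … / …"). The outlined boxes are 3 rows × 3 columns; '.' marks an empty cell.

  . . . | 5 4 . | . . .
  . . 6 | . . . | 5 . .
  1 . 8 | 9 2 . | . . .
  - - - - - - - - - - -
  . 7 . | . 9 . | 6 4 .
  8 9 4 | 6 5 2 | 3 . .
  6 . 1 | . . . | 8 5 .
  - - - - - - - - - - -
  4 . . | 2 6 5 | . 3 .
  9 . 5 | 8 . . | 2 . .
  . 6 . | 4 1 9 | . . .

Step 1. [r9c7∈{7}] r9c7 is down to just 7. So r9c7=7.
Step 2. [r2c5∈{3,7,8}] r2c5 is the only open cell in col 5 admitting 8, so r2c5=8.
Step 3. [r1c3∈{2,3,7,9}] 9 has one home in col 3: r1c3 ⇒ r1c3=9.
Step 4. [r1c7∈{1}] r1c7 is down to just 1 ⇒ r1c7=1.
Step 5. [r6c9∈{2,7,9}] across row 6, 9 lands solely at r6c9. So r6c9=9.
Step 6. [r4c9∈{1,2}] box 6 places 2 nowhere but r4c9. So r4c9=2.
Step 7. [r4c3∈{3}] only 3 remains possible at r4c3 ⇒ r4c3=3.
Step 8. [r9c1∈{2,3}] row 9 places 3 nowhere but r9c1, so r9c1=3.
Step 9. [r8c9∈{1,4,6}] row 8 places 4 nowhere but r8c9 ⇒ r8c9=4.
Step 10. [r2c2∈{2,3,4}] row 2 places 4 nowhere but r2c2. So r2c2=4.
Step 11. [r9c8∈{8}] r9c8's peers cover all but 8 ⇒ r9c8=8.
Step 12. [r7c9∈{1}] r7c9 has the single candidate 1 ⇒ r7c9=1.
Step 13. [r5c9∈{7}] r5c9's peers cover all but 7 ⇒ r5c9=7.
Step 14. [r2c9∈{3}] nothing but 3 survives at r2c9 ⇒ r2c9=3.
Step 15. [r3c9∈{6}] r3c9 has the single candidate 6, so r3c9=6.
Step 16. [r6c4∈{3,7}] col 4 places 3 nowhere but r6c4. So r6c4=3.
Step 17. [r2c4∈{1,7}] 7 has one home in col 4: r2c4 ⇒ r2c4=7.
Step 18. [r3c6∈{3}] r3c6's peers cover all but 3. So r3c6=3.
Step 19. [r2c1∈{2}] nothing but 2 survives at r2c1, so r2c1=2.
Step 20. [r8c6∈{7}] only 7 remains possible at r8c6. So r8c6=7.
Step 21. [r3c8∈{7}] only 7 remains possible at r3c8, so r3c8=7.
Step 22. [r4c4∈{1}] r4c4's peers cover all but 1 ⇒ r4c4=1.
Step 23. [r4c1∈{5}] r4c1 has the single candidate 5, so r4c1=5.
Step 24. [r2c6∈{1}] nothing but 1 survives at r2c6. So r2c6=1.
Step 25. [r1c8∈{2}] r1c8 has the single candidate 2. So r1c8=2.
Step 26. [r2c8∈{9}] nothing but 9 survives at r2c8. So r2c8=9.
Step 27. [r1c9∈{8}] only 8 remains possible at r1c9, so r1c9=8.
Step 28. [r7c7∈{9}] r7c7's peers cover all but 9. So r7c7=9.
Step 29. [r6c6∈{4}] only 4 remains possible at r6c6. So r6c6=4.
Step 30. [r7c2∈{8}] only 8 remains possible at r7c2, so r7c2=8.
Step 31. [r3c2∈{5}] r3c2's peers cover all but 5 ⇒ r3c2=5.
Step 32. [r3c7∈{4}] r3c7 has the single candidate 4 ⇒ r3c7=4.
Step 33. [r6c5∈{7}] r6c5's peers cover all but 7, so r6c5=7.
Step 34. [r4c6∈{8}] only 8 remains possible at r4c6. So r4c6=8.
Step 35. [r6c2∈{2}] r6c2 has the single candidate 2. So r6c2=2.
Step 36. [r8c2∈{1}] r8c2 is down to just 1 ⇒ r8c2=1.
Step 37. [r5c8∈{1}] r5c8 has the single candidate 1, so r5c8=1.
Step 38. [r9c9∈{5}] r9c9's peers cover all but 5 ⇒ r9c9=5.
Step 39. [r1c2∈{3}] only 3 remains possible at r1c2 ⇒ r1c2=3.
Step 40. [r1c1∈{7}] only 7 remains possible at r1c1. So r1c1=7.
Step 41. [r8c8∈{6}] r8c8 is down to just 6 ⇒ r8c8=6.
Step 42. [r8c5∈{3}] only 3 remains possible at r8c5. So r8c5=3.
Step 43. [r9c3∈{2}] only 2 remains possible at r9c3, so r9c3=2.
Step 44. [r1c6∈{6}] only 6 remains possible at r1c6 ⇒ r1c6=6.
Step 45. [r7c3∈{7}] r7c3's peers cover all but 7. So r7c3=7.

Answer: 7 3 9 5 4 6 1 2 8 / 2 4 6 7 8 1 5 9 3 / 1 5 8 9 2 3 4 7 6 / 5 7 3 1 9 8 6 4 2 / 8 9 4 6 5 2 3 1 7 / 6 2 1 3 7 4 8 5 9 / 4 8 7 2 6 5 9 3 1 / 9 1 5 8 3 7 2 6 4 / 3 6 2 4 1 9 7 8 5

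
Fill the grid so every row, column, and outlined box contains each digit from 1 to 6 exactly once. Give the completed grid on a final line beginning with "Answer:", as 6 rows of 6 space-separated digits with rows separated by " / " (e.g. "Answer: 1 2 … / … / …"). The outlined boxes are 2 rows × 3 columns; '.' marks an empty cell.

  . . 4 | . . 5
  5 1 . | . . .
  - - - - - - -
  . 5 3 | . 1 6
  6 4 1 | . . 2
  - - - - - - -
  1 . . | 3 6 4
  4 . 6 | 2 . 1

Step 1. [r2c3∈{2}] r2c3's peers cover all but 2, so r2c3=2.
Step 2. [r4c5∈{3,5}] across row 4, 3 lands solely at r4c5, so r4c5=3.
Step 3. [r1c2∈{3,6}] r1c2 is the only open cell in col 2 admitting 6, so r1c2=6.
Step 4. [r3c4∈{4}] r3c4's peers cover all but 4. So r3c4=4.
Step 5. [r5c3∈{5}] r5c3's peers cover all but 5 ⇒ r5c3=5.
Step 6. [r1c5∈{2}] nothing but 2 survives at r1c5 ⇒ r1c5=2.
Step 7. [r3c1∈{2}] r3c1's peers cover all but 2 ⇒ r3c1=2.
Step 8. [r6c5∈{5}] r6c5 has the single candidate 5, so r6c5=5.
Step 9. [r4c4∈{5}] only 5 remains possible at r4c4, so r4c4=5.
Step 10. [r2c5∈{4}] nothing but 4 survives at r2c5. So r2c5=4.
Step 11. [r1c1∈{3}] r1c1 is down to just 3 ⇒ r1c1=3.
Step 12. [r2c4∈{6}] r2c4's peers cover all but 6. So r2c4=6.
Step 13. [r2c6∈{3}] nothing but 3 survives at r2c6 ⇒ r2c6=3.
Step 14. [r5c2∈{2}] nothing but 2 survives at r5c2, so r5c2=2.
Step 15. [r1c4∈{1}] only 1 remains possible at r1c4 ⇒ r1c4=1.
Step 16. [r6c2∈{3}] r6c2's peers cover all but 3 ⇒ r6c2=3.

Answer: 3 6 4 1 2 5 / 5 1 2 6 4 3 / 2 5 3 4 1 6 / 6 4 1 5 3 2 / 1 2 5 3 6 4 / 4 3 6 2 5 1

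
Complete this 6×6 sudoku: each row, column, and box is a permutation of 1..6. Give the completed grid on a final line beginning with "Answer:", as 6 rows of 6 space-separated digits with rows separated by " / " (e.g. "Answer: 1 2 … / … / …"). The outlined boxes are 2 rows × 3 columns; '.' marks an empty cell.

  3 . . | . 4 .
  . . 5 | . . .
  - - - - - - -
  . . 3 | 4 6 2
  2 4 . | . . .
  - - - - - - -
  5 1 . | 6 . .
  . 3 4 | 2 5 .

Step 1. [r5c5∈{3}] only 3 remains possible at r5c5, so r5c5=3.
Step 2. [r4c5∈{1}] nothing but 1 survives at r4c5. So r4c5=1.
Step 3. [r1c3∈{1,2,6}] col 3 places 1 nowhere but r1c3. So r1c3=1.
Step 4. [r1c2∈{2,6}] r1c2 is the only open cell in row 1 admitting 2. So r1c2=2.
Step 5. [r2c2∈{6}] r2c2's peers cover all but 6. So r2c2=6.
Step 6. [r2c4∈{1,3}] r2c4 is the only open cell in col 4 admitting 1 ⇒ r2c4=1.
Step 7. [r1c4∈{5}] nothing but 5 survives at r1c4 ⇒ r1c4=5.
Step 8. [r4c4∈{3}] nothing but 3 survives at r4c4 ⇒ r4c4=3.
Step 9. [r6c1∈{6}] r6c1 has the single candidate 6, so r6c1=6.
Step 10. [r5c6∈{4}] r5c6 has the single candidate 4. So r5c6=4.
Step 11. [r2c5∈{2}] r2c5 has the single candidate 2 ⇒ r2c5=2.
Step 12. [r2c1∈{4}] r2c1 has the single candidate 4 ⇒ r2c1=4.
Step 13. [r3c1∈{1}] nothing but 1 survives at r3c1, so r3c1=1.
Step 14. [r4c3∈{6}] r4c3's peers cover all but 6 ⇒ r4c3=6.
Step 15. [r4c6∈{5}] nothing but 5 survives at r4c6, so r4c6=5.
Step 16. [r2c6∈{3}] r2c6 is down to just 3 ⇒ r2c6=3.
Step 17. [r3c2∈{5}] r3c2 has the single candidate 5 ⇒ r3c2=5.
Step 18. [r1c6∈{6}] r1c6's peers cover all but 6. So r1c6=6.
Step 19. [r6c6∈{1}] nothing but 1 survives at r6c6 ⇒ r6c6=1.
Step 20. [r5c3∈{2}] r5c3 has the single candidate 2. So r5c3=2.

Answer: 3 2 1 5 4 6 / 4 6 5 1 2 3 / 1 5 3 4 6 2 / 2 4 6 3 1 5 / 5 1 2 6 3 4 / 6 3 4 2 5 1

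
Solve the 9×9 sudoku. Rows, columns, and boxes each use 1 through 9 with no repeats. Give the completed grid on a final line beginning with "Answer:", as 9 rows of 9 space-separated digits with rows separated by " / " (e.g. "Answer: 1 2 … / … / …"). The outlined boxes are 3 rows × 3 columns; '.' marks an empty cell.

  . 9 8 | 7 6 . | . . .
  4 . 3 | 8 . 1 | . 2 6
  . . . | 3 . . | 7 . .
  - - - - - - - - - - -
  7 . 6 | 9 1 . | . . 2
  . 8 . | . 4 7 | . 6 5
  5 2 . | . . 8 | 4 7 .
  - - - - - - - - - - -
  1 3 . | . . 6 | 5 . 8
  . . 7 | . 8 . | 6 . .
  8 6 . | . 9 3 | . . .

Step 1. [r3c8∈{1,4,5,8,9}] row 3 places 8 nowhere but r3c8. So r3c8=8.
Step 2. [r4c8∈{3}] r4c8's peers cover all but 3. So r4c8=3.
Step 3. [r8c9∈{1,3,4,9}] 3 has one home in row 8: r8c9 ⇒ r8c9=3.
Step 4. [r1c1∈{2}] r1c1 is down to just 2 ⇒ r1c1=2.
Step 5. [r3c6∈{2,4,5,9}] in col 6, 9 fits only at r3c6, so r3c6=9.
Step 6. [r8c6∈{2,4,5}] col 6 places 2 nowhere but r8c6 ⇒ r8c6=2.
Step 7. [r7c4∈{4}] r7c4 has the single candidate 4 ⇒ r7c4=4.
Step 8. [r9c3∈{2,4,5}] r9c3 is the only open cell in col 3 admitting 4 ⇒ r9c3=4.
Step 9. [r9c8∈{1}] r9c8 has the single candidate 1 ⇒ r9c8=1.
Step 10. [r3c3∈{1,5}] r3c3 is the only open cell in col 3 admitting 5, so r3c3=5.
Step 11. [r8c1∈{9}] nothing but 9 survives at r8c1 ⇒ r8c1=9.
Step 12. [r3c9∈{1,4}] across row 3, 4 lands solely at r3c9. So r3c9=4.
Step 13. [r6c9∈{1,9}] col 9 places 9 nowhere but r6c9. So r6c9=9.
Step 14. [r5c7∈{1}] nothing but 1 survives at r5c7. So r5c7=1.
Step 15. [r2c5∈{5}] r2c5 is down to just 5, so r2c5=5.
Step 16. [r8c4∈{1,5}] across row 8, 1 lands solely at r8c4. So r8c4=1.
Step 17. [r4c2∈{4}] only 4 remains possible at r4c2. So r4c2=4.
Step 18. [r9c7∈{2}] r9c7 is down to just 2. So r9c7=2.
Step 19. [r8c8∈{4}] only 4 remains possible at r8c8. So r8c8=4.
Step 20. [r8c2∈{5}] r8c2 is down to just 5, so r8c2=5.
Step 21. [r6c4∈{6}] only 6 remains possible at r6c4, so r6c4=6.
Step 22. [r2c7∈{9}] only 9 remains possible at r2c7, so r2c7=9.
Step 23. [r1c8∈{5}] nothing but 5 survives at r1c8 ⇒ r1c8=5.
Step 24. [r2c2∈{7}] r2c2's peers cover all but 7. So r2c2=7.
Step 25. [r7c8∈{9}] only 9 remains possible at r7c8. So r7c8=9.
Step 26. [r7c5∈{7}] only 7 remains possible at r7c5, so r7c5=7.
Step 27. [r3c1∈{6}] r3c1 is down to just 6. So r3c1=6.
Step 28. [r1c7∈{3}] nothing but 3 survives at r1c7 ⇒ r1c7=3.
Step 29. [r5c3∈{9}] only 9 remains possible at r5c3. So r5c3=9.
Step 30. [r5c1∈{3}] r5c1 is down to just 3 ⇒ r5c1=3.
Step 31. [r1c6∈{4}] r1c6 has the single candidate 4, so r1c6=4.
Step 32. [r1c9∈{1}] r1c9 is down to just 1 ⇒ r1c9=1.
Step 33. [r3c5∈{2}] nothing but 2 survives at r3c5 ⇒ r3c5=2.
Step 34. [r7c3∈{2}] r7c3's peers cover all but 2. So r7c3=2.
Step 35. [r9c9∈{7}] r9c9 has the single candidate 7 ⇒ r9c9=7.
Step 36. [r6c5∈{3}] r6c5 is down to just 3, so r6c5=3.
Step 37. [r6c3∈{1}] r6c3 is down to just 1. So r6c3=1.
Step 38. [r9c4∈{5}] r9c4 is down to just 5 ⇒ r9c4=5.
Step 39. [r5c4∈{2}] r5c4's peers cover all but 2 ⇒ r5c4=2.
Step 40. [r3c2∈{1}] only 1 remains possible at r3c2, so r3c2=1.
Step 41. [r4c7∈{8}] r4c7 has the single candidate 8, so r4c7=8.
Step 42. [r4c6∈{5}] r4c6 is down to just 5, so r4c6=5.

Answer: 2 9 8 7 6 4 3 5 1 / 4 7 3 8 5 1 9 2 6 / 6 1 5 3 2 9 7 8 4 / 7 4 6 9 1 5 8 3 2 / 3 8 9 2 4 7 1 6 5 / 5 2 1 6 3 8 4 7 9 / 1 3 2 4 7 6 5 9 8 / 9 5 7 1 8 2 6 4 3 / 8 6 4 5 9 3 2 1 7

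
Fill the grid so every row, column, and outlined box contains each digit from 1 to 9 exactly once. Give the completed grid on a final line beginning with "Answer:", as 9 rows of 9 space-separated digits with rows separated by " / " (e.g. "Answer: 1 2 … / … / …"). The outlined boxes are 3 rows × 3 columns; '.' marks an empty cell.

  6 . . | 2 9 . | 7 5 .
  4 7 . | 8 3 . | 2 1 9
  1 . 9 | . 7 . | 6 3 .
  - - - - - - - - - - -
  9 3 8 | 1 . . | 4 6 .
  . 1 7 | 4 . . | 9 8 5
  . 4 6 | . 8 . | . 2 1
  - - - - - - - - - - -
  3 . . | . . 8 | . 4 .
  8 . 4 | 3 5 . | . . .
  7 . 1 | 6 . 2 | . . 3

Step 1. [r4c6∈{5,7}] row 4 places 5 nowhere but r4c6, so r4c6=5.
Step 2. [r7c3∈{2,5}] r7c3 is the only open cell in col 3 admitting 2, so r7c3=2.
Step 3. [r8c8∈{7,9}] 7 has one home in col 8: r8c8. So r8c8=7.
Step 4. [r6c6∈{3,7,9}] 7 has one home in col 6: r6c6. So r6c6=7.
Step 5. [r8c6∈{1,9}] r8c6 is the only open cell in col 6 admitting 9 ⇒ r8c6=9.
Step 6. [r7c2∈{5,6,9}] r7c2 is the only open cell in row 7 admitting 9 ⇒ r7c2=9.
Step 7. [r9c2∈{5}] r9c2's peers cover all but 5, so r9c2=5.
Step 8. [r1c2∈{8}] only 8 remains possible at r1c2 ⇒ r1c2=8.
Step 9. [r5c5∈{2,6}] col 5 places 6 nowhere but r5c5, so r5c5=6.
Step 10. [r3c6∈{4}] r3c6 has the single candidate 4 ⇒ r3c6=4.
Step 11. [r7c9∈{6}] r7c9 has the single candidate 6, so r7c9=6.
Step 12. [r7c7∈{1,5}] r7c7 is the only open cell in row 7 admitting 5, so r7c7=5.
Step 13. [r8c7∈{1}] r8c7's peers cover all but 1. So r8c7=1.
Step 14. [r7c4∈{7}] only 7 remains possible at r7c4. So r7c4=7.
Step 15. [r8c2∈{6}] r8c2's peers cover all but 6 ⇒ r8c2=6.
Step 16. [r6c7∈{3}] nothing but 3 survives at r6c7 ⇒ r6c7=3.
Step 17. [r8c9∈{2}] r8c9 is down to just 2 ⇒ r8c9=2.
Step 18. [r1c6∈{1}] r1c6 is down to just 1. So r1c6=1.
Step 19. [r9c5∈{4}] only 4 remains possible at r9c5. So r9c5=4.
Step 20. [r1c9∈{4}] nothing but 4 survives at r1c9 ⇒ r1c9=4.
Step 21. [r4c9∈{7}] r4c9 has the single candidate 7, so r4c9=7.
Step 22. [r2c3∈{5}] only 5 remains possible at r2c3, so r2c3=5.
Step 23. [r3c9∈{8}] r3c9 has the single candidate 8 ⇒ r3c9=8.
Step 24. [r5c6∈{3}] r5c6's peers cover all but 3, so r5c6=3.
Step 25. [r7c5∈{1}] r7c5's peers cover all but 1 ⇒ r7c5=1.
Step 26. [r1c3∈{3}] nothing but 3 survives at r1c3. So r1c3=3.
Step 27. [r5c1∈{2}] r5c1 has the single candidate 2, so r5c1=2.
Step 28. [r3c4∈{5}] r3c4 has the single candidate 5. So r3c4=5.
Step 29. [r6c4∈{9}] only 9 remains possible at r6c4, so r6c4=9.
Step 30. [r6c1∈{5}] only 5 remains possible at r6c1 ⇒ r6c1=5.
Step 31. [r9c7∈{8}] r9c7 has the single candidate 8 ⇒ r9c7=8.
Step 32. [r2c6∈{6}] nothing but 6 survives at r2c6. So r2c6=6.
Step 33. [r9c8∈{9}] r9c8 is down to just 9. So r9c8=9.
Step 34. [r3c2∈{2}] nothing but 2 survives at r3c2, so r3c2=2.
Step 35. [r4c5∈{2}] r4c5 has the single candidate 2, so r4c5=2.

Answer: 6 8 3 2 9 1 7 5 4 / 4 7 5 8 3 6 2 1 9 / 1 2 9 5 7 4 6 3 8 / 9 3 8 1 2 5 4 6 7 / 2 1 7 4 6 3 9 8 5 / 5 4 6 9 8 7 3 2 1 / 3 9 2 7 1 8 5 4 6 / 8 6 4 3 5 9 1 7 2 / 7 5 1 6 4 2 8 9 3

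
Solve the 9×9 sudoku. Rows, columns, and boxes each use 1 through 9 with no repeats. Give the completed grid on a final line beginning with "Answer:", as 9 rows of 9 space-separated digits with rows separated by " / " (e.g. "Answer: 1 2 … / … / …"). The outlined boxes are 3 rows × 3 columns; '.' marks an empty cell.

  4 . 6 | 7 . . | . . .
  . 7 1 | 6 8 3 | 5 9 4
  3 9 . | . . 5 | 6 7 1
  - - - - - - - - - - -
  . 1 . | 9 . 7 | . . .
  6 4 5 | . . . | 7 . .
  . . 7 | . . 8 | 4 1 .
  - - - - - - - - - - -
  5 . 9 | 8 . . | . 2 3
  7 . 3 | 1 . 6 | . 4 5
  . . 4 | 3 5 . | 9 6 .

Step 1. [r5c4∈{2}] only 2 remains possible at r5c4, so r5c4=2.
Step 2. [r2c1∈{2}] r2c1's peers cover all but 2, so r2c1=2.
Step 3. [r4c1∈{8}] r4c1's peers cover all but 8 ⇒ r4c1=8.
Step 4. [r3c5∈{2,4}] across row 3, 2 lands solely at r3c5, so r3c5=2.
Step 5. [r8c2∈{2,8}] row 8 places 2 nowhere but r8c2, so r8c2=2.
Step 6. [r6c9∈{2,6,9}] in row 6, 2 fits only at r6c9. So r6c9=2.
Step 7. [r1c9∈{8}] r1c9 has the single candidate 8. So r1c9=8.
Step 8. [r4c7∈{3}] r4c7's peers cover all but 3. So r4c7=3.
Step 9. [r5c6∈{1}] only 1 remains possible at r5c6. So r5c6=1.
Step 10. [r6c5∈{3,6}] in row 6, 6 fits only at r6c5. So r6c5=6.
Step 11. [r4c5∈{4}] nothing but 4 survives at r4c5 ⇒ r4c5=4.
Step 12. [r8c5∈{9}] r8c5 is down to just 9. So r8c5=9.
Step 13. [r7c5∈{7}] r7c5 has the single candidate 7. So r7c5=7.
Step 14. [r1c8∈{3}] only 3 remains possible at r1c8, so r1c8=3.
Step 15. [r5c8∈{8}] only 8 remains possible at r5c8 ⇒ r5c8=8.
Step 16. [r6c2∈{3}] r6c2 has the single candidate 3. So r6c2=3.
Step 17. [r7c7∈{1}] nothing but 1 survives at r7c7. So r7c7=1.
Step 18. [r3c4∈{4}] r3c4's peers cover all but 4, so r3c4=4.
Step 19. [r9c6∈{2}] r9c6 is down to just 2, so r9c6=2.
Step 20. [r1c7∈{2}] r1c7's peers cover all but 2. So r1c7=2.
Step 21. [r1c2∈{5}] r1c2's peers cover all but 5, so r1c2=5.
Step 22. [r8c7∈{8}] r8c7 has the single candidate 8. So r8c7=8.
Step 23. [r1c5∈{1}] only 1 remains possible at r1c5 ⇒ r1c5=1.
Step 24. [r7c6∈{4}] r7c6 has the single candidate 4 ⇒ r7c6=4.
Step 25. [r5c5∈{3}] only 3 remains possible at r5c5 ⇒ r5c5=3.
Step 26. [r9c2∈{8}] only 8 remains possible at r9c2. So r9c2=8.
Step 27. [r5c9∈{9}] r5c9 has the single candidate 9, so r5c9=9.
Step 28. [r9c1∈{1}] r9c1 is down to just 1. So r9c1=1.
Step 29. [r1c6∈{9}] nothing but 9 survives at r1c6 ⇒ r1c6=9.
Step 30. [r3c3∈{8}] r3c3 is down to just 8. So r3c3=8.
Step 31. [r4c8∈{5}] r4c8 is down to just 5 ⇒ r4c8=5.
Step 32. [r4c9∈{6}] r4c9 has the single candidate 6 ⇒ r4c9=6.
Step 33. [r6c1∈{9}] nothing but 9 survives at r6c1. So r6c1=9.
Step 34. [r6c4∈{5}] r6c4 is down to just 5. So r6c4=5.
Step 35. [r9c9∈{7}] r9c9 has the single candidate 7 ⇒ r9c9=7.
Step 36. [r4c3∈{2}] r4c3 has the single candidate 2 ⇒ r4c3=2.
Step 37. [r7c2∈{6}] only 6 remains possible at r7c2, so r7c2=6.

Answer: 4 5 6 7 1 9 2 3 8 / 2 7 1 6 8 3 5 9 4 / 3 9 8 4 2 5 6 7 1 / 8 1 2 9 4 7 3 5 6 / 6 4 5 2 3 1 7 8 9 / 9 3 7 5 6 8 4 1 2 / 5 6 9 8 7 4 1 2 3 / 7 2 3 1 9 6 8 4 5 / 1 8 4 3 5 2 9 6 7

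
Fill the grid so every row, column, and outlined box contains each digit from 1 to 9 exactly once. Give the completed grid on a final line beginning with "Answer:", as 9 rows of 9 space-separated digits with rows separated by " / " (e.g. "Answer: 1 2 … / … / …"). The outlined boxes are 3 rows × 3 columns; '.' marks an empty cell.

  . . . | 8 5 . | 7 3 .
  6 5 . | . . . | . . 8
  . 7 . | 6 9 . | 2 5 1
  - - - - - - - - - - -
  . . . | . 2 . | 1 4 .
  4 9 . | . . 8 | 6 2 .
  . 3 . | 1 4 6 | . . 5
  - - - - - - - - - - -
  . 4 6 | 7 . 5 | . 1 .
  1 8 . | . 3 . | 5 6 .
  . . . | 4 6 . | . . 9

Step 1. [r9c2∈{2}] r9c2 is down to just 2 ⇒ r9c2=2.
Step 2. [r2c5∈{1,7}] col 5 places 1 nowhere but r2c5. So r2c5=1.
Step 3. [r2c6∈{2,3,4,7}] r2c6 is the only open cell in row 2 admitting 7. So r2c6=7.
Step 4. [r8c9∈{2,4,7}] row 8 places 4 nowhere but r8c9 ⇒ r8c9=4.
Step 5. [r8c3∈{7,9}] across row 8, 7 lands solely at r8c3. So r8c3=7.
Step 6. [r2c8∈{9}] nothing but 9 survives at r2c8. So r2c8=9.
Step 7. [r1c3∈{1,2,4,9}] col 3 places 9 nowhere but r1c3 ⇒ r1c3=9.
Step 8. [r1c1∈{2}] r1c1's peers cover all but 2. So r1c1=2.
Step 9. [r9c8∈{7,8}] 7 has one home in row 9: r9c8. So r9c8=7.
Step 10. [r9c7∈{3,8}] row 9 places 8 nowhere but r9c7, so r9c7=8.
Step 11. [r6c1∈{7,8}] 7 has one home in row 6: r6c1. So r6c1=7.
Step 12. [r4c9∈{3,7}] 7 has one home in row 4: r4c9. So r4c9=7.
Step 13. [r8c6∈{2,9}] col 6 places 2 nowhere but r8c6 ⇒ r8c6=2.
Step 14. [r5c9∈{3}] nothing but 3 survives at r5c9, so r5c9=3.
Step 15. [r5c4∈{5}] r5c4 is down to just 5, so r5c4=5.
Step 16. [r4c6∈{3,9}] across col 6, 9 lands solely at r4c6 ⇒ r4c6=9.
Step 17. [r3c6∈{3,4}] in col 6, 3 fits only at r3c6. So r3c6=3.
Step 18. [r3c3∈{4,8}] row 3 places 4 nowhere but r3c3 ⇒ r3c3=4.
Step 19. [r6c8∈{8}] r6c8's peers cover all but 8. So r6c8=8.
Step 20. [r4c3∈{5,8}] in col 3, 8 fits only at r4c3 ⇒ r4c3=8.
Step 21. [r9c3∈{3,5}] across col 3, 5 lands solely at r9c3, so r9c3=5.
Step 22. [r7c7∈{3}] r7c7 has the single candidate 3, so r7c7=3.
Step 23. [r9c1∈{3}] nothing but 3 survives at r9c1 ⇒ r9c1=3.
Step 24. [r2c3∈{3}] only 3 remains possible at r2c3 ⇒ r2c3=3.
Step 25. [r6c3∈{2}] r6c3 is down to just 2 ⇒ r6c3=2.
Step 26. [r8c4∈{9}] r8c4 is down to just 9 ⇒ r8c4=9.
Step 27. [r3c1∈{8}] only 8 remains possible at r3c1. So r3c1=8.
Step 28. [r2c4∈{2}] nothing but 2 survives at r2c4, so r2c4=2.
Step 29. [r1c2∈{1}] only 1 remains possible at r1c2 ⇒ r1c2=1.
Step 30. [r7c5∈{8}] r7c5 is down to just 8. So r7c5=8.
Step 31. [r7c9∈{2}] only 2 remains possible at r7c9, so r7c9=2.
Step 32. [r9c6∈{1}] nothing but 1 survives at r9c6 ⇒ r9c6=1.
Step 33. [r1c9∈{6}] r1c9 is down to just 6. So r1c9=6.
Step 34. [r4c2∈{6}] r4c2's peers cover all but 6 ⇒ r4c2=6.
Step 35. [r6c7∈{9}] r6c7's peers cover all but 9. So r6c7=9.
Step 36. [r1c6∈{4}] only 4 remains possible at r1c6 ⇒ r1c6=4.
Step 37. [r5c5∈{7}] only 7 remains possible at r5c5 ⇒ r5c5=7.
Step 38. [r7c1∈{9}] r7c1's peers cover all but 9, so r7c1=9.
Step 39. [r2c7∈{4}] r2c7 has the single candidate 4, so r2c7=4.
Step 40. [r5c3∈{1}] r5c3 is down to just 1 ⇒ r5c3=1.
Step 41. [r4c4∈{3}] r4c4's peers cover all but 3 ⇒ r4c4=3.
Step 42. [r4c1∈{5}] only 5 remains possible at r4c1 ⇒ r4c1=5.

Answer: 2 1 9 8 5 4 7 3 6 / 6 5 3 2 1 7 4 9 8 / 8 7 4 6 9 3 2 5 1 / 5 6 8 3 2 9 1 4 7 / 4 9 1 5 7 8 6 2 3 / 7 3 2 1 4 6 9 8 5 / 9 4 6 7 8 5 3 1 2 / 1 8 7 9 3 2 5 6 4 / 3 2 5 4 6 1 8 7 9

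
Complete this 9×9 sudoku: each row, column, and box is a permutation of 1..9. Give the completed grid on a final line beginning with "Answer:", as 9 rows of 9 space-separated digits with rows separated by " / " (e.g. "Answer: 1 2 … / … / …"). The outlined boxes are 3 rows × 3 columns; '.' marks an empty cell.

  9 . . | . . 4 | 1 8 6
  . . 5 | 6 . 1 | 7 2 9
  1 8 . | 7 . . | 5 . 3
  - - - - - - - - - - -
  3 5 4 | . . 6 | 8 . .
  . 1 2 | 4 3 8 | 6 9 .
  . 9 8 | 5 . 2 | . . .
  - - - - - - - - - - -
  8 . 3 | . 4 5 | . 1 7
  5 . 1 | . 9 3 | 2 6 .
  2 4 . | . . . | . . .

Step 1. [r1c2∈{2,3,7}] across col 2, 2 lands solely at r1c2, so r1c2=2.
Step 2. [r9c5∈{1,6,7,8}] across col 5, 6 lands solely at r9c5, so r9c5=6.
Step 3. [r6c7∈{3,4}] r6c7 is the only open cell in col 7 admitting 4. So r6c7=4.
Step 4. [r9c8∈{3,5}] across col 8, 5 lands solely at r9c8. So r9c8=5.
Step 5. [r9c4∈{1,8}] 1 has one home in row 9: r9c4, so r9c4=1.
Step 6. [r6c9∈{1}] nothing but 1 survives at r6c9. So r6c9=1.
Step 7. [r6c5∈{7}] r6c5 is down to just 7 ⇒ r6c5=7.
Step 8. [r9c3∈{7,9}] across col 3, 9 lands solely at r9c3, so r9c3=9.
Step 9. [r8c4∈{8}] r8c4's peers cover all but 8, so r8c4=8.
Step 10. [r3c3∈{6}] r3c3 has the single candidate 6. So r3c3=6.
Step 11. [r2c5∈{8}] only 8 remains possible at r2c5, so r2c5=8.
Step 12. [r7c4∈{2}] r7c4's peers cover all but 2 ⇒ r7c4=2.
Step 13. [r3c6∈{9}] r3c6 has the single candidate 9 ⇒ r3c6=9.
Step 14. [r4c9∈{2}] r4c9 is down to just 2. So r4c9=2.
Step 15. [r7c2∈{6}] r7c2 is down to just 6 ⇒ r7c2=6.
Step 16. [r4c8∈{7}] only 7 remains possible at r4c8, so r4c8=7.
Step 17. [r1c3∈{7}] r1c3 has the single candidate 7, so r1c3=7.
Step 18. [r7c7∈{9}] r7c7 is down to just 9 ⇒ r7c7=9.
Step 19. [r1c4∈{3}] r1c4's peers cover all but 3. So r1c4=3.
Step 20. [r9c9∈{8}] nothing but 8 survives at r9c9, so r9c9=8.
Step 21. [r1c5∈{5}] r1c5's peers cover all but 5. So r1c5=5.
Step 22. [r6c1∈{6}] r6c1's peers cover all but 6, so r6c1=6.
Step 23. [r4c4∈{9}] only 9 remains possible at r4c4 ⇒ r4c4=9.
Step 24. [r5c9∈{5}] r5c9's peers cover all but 5 ⇒ r5c9=5.
Step 25. [r2c2∈{3}] only 3 remains possible at r2c2, so r2c2=3.
Step 26. [r3c8∈{4}] only 4 remains possible at r3c8 ⇒ r3c8=4.
Step 27. [r3c5∈{2}] r3c5's peers cover all but 2 ⇒ r3c5=2.
Step 28. [r9c7∈{3}] r9c7 has the single candidate 3, so r9c7=3.
Step 29. [r4c5∈{1}] r4c5's peers cover all but 1, so r4c5=1.
Step 30. [r9c6∈{7}] only 7 remains possible at r9c6. So r9c6=7.
Step 31. [r8c2∈{7}] r8c2 has the single candidate 7. So r8c2=7.
Step 32. [r5c1∈{7}] only 7 remains possible at r5c1. So r5c1=7.
Step 33. [r2c1∈{4}] r2c1 has the single candidate 4 ⇒ r2c1=4.
Step 34. [r6c8∈{3}] r6c8's peers cover all but 3. So r6c8=3.
Step 35. [r8c9∈{4}] r8c9 is down to just 4 ⇒ r8c9=4.

Answer: 9 2 7 3 5 4 1 8 6 / 4 3 5 6 8 1 7 2 9 / 1 8 6 7 2 9 5 4 3 / 3 5 4 9 1 6 8 7 2 / 7 1 2 4 3 8 6 9 5 / 6 9 8 5 7 2 4 3 1 / 8 6 3 2 4 5 9 1 7 / 5 7 1 8 9 3 2 6 4 / 2 4 9 1 6 7 3 5 8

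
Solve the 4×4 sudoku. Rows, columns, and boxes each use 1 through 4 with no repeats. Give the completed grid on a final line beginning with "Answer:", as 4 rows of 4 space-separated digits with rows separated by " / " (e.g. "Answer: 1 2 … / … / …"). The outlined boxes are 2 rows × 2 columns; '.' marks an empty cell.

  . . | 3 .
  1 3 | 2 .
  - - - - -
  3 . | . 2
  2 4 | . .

Step 1. [r1c4∈{1,4}] across row 1, 1 lands solely at r1c4. So r1c4=1.
Step 2. [r3c3∈{1,4}] in row 3, 4 fits only at r3c3. So r3c3=4.
Step 3. [r1c2∈{2}] nothing but 2 survives at r1c2, so r1c2=2.
Step 4. [r2c4∈{4}] r2c4's peers cover all but 4 ⇒ r2c4=4.
Step 5. [r3c2∈{1}] nothing but 1 survives at r3c2. So r3c2=1.
Step 6. [r4c4∈{3}] r4c4 has the single candidate 3. So r4c4=3.
Step 7. [r4c3∈{1}] only 1 remains possible at r4c3. So r4c3=1.
Step 8. [r1c1∈{4}] r1c1's peers cover all but 4 ⇒ r1c1=4.

Answer: 4 2 3 1 / 1 3 2 4 / 3 1 4 2 / 2 4 1 3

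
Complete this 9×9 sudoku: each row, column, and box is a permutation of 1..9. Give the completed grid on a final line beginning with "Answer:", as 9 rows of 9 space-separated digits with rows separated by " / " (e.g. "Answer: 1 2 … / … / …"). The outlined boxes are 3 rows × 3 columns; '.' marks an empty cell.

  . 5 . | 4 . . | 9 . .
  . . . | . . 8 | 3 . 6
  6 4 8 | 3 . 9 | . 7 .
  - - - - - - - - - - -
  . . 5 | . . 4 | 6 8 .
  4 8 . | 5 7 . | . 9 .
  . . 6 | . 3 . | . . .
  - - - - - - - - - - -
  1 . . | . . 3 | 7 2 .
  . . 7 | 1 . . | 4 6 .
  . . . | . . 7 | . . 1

Step 1. [r9c7∈{5,8}] across col 7, 8 lands solely at r9c7 ⇒ r9c7=8.
Step 2. [r1c8∈{1}] only 1 remains possible at r1c8, so r1c8=1.
Step 3. [r8c6∈{2,5}] col 6 places 5 nowhere but r8c6, so r8c6=5.
Step 4. [r1c1∈{2,3,7}] in row 1, 7 fits only at r1c1 ⇒ r1c1=7.
Step 5. [r9c8∈{3,5}] r9c8 is the only open cell in col 8 admitting 3, so r9c8=3.
Step 6. [r8c9∈{9}] r8c9's peers cover all but 9. So r8c9=9.
Step 7. [r6c9∈{2,4,5,7}] in col 9, 4 fits only at r6c9, so r6c9=4.
Step 8. [r6c2∈{1,2,7,9}] 7 has one home in row 6: r6c2, so r6c2=7.
Step 9. [r3c5∈{1,2,5}] row 3 places 1 nowhere but r3c5. So r3c5=1.
Step 10. [r4c2∈{1,2,3,9}] row 4 places 1 nowhere but r4c2 ⇒ r4c2=1.
Step 11. [r8c1∈{2,3,8}] in col 1, 8 fits only at r8c1. So r8c1=8.
Step 12. [r8c5∈{2}] nothing but 2 survives at r8c5, so r8c5=2.
Step 13. [r4c5∈{9}] nothing but 9 survives at r4c5. So r4c5=9.
Step 14. [r4c4∈{2}] r4c4 is down to just 2. So r4c4=2.
Step 15. [r7c5∈{4,6,8}] r7c5 is the only open cell in col 5 admitting 8, so r7c5=8.
Step 16. [r1c6∈{2,6}] r1c6 is the only open cell in col 6 admitting 2, so r1c6=2.
Step 17. [r6c1∈{2,9}] in row 6, 9 fits only at r6c1, so r6c1=9.
Step 18. [r6c7∈{1,2,5}] r6c7 is the only open cell in row 6 admitting 2 ⇒ r6c7=2.
Step 19. [r5c3∈{2,3}] 2 has one home in row 5: r5c3, so r5c3=2.
Step 20. [r3c7∈{5}] nothing but 5 survives at r3c7 ⇒ r3c7=5.
Step 21. [r2c1∈{2}] r2c1 has the single candidate 2, so r2c1=2.
Step 22. [r2c2∈{9}] r2c2's peers cover all but 9 ⇒ r2c2=9.
Step 23. [r7c2∈{6}] r7c2 has the single candidate 6. So r7c2=6.
Step 24. [r7c4∈{9}] r7c4 is down to just 9 ⇒ r7c4=9.
Step 25. [r9c5∈{4,6}] col 5 places 4 nowhere but r9c5 ⇒ r9c5=4.
Step 26. [r4c9∈{3,7}] r4c9 is the only open cell in row 4 admitting 7 ⇒ r4c9=7.
Step 27. [r5c7∈{1}] r5c7's peers cover all but 1, so r5c7=1.
Step 28. [r6c8∈{5}] r6c8's peers cover all but 5. So r6c8=5.
Step 29. [r6c6∈{1}] only 1 remains possible at r6c6 ⇒ r6c6=1.
Step 30. [r8c2∈{3}] only 3 remains possible at r8c2. So r8c2=3.
Step 31. [r3c9∈{2}] r3c9 has the single candidate 2. So r3c9=2.
Step 32. [r6c4∈{8}] only 8 remains possible at r6c4 ⇒ r6c4=8.
Step 33. [r9c3∈{9}] r9c3 has the single candidate 9, so r9c3=9.
Step 34. [r7c9∈{5}] r7c9 is down to just 5, so r7c9=5.
Step 35. [r1c5∈{6}] r1c5's peers cover all but 6. So r1c5=6.
Step 36. [r2c3∈{1}] r2c3 is down to just 1, so r2c3=1.
Step 37. [r7c3∈{4}] r7c3's peers cover all but 4, so r7c3=4.
Step 38. [r1c3∈{3}] r1c3 is down to just 3, so r1c3=3.
Step 39. [r4c1∈{3}] only 3 remains possible at r4c1 ⇒ r4c1=3.
Step 40. [r2c5∈{5}] r2c5's peers cover all but 5 ⇒ r2c5=5.
Step 41. [r2c4∈{7}] only 7 remains possible at r2c4, so r2c4=7.
Step 42. [r2c8∈{4}] only 4 remains possible at r2c8, so r2c8=4.
Step 43. [r1c9∈{8}] r1c9 is down to just 8 ⇒ r1c9=8.
Step 44. [r9c2∈{2}] only 2 remains possible at r9c2 ⇒ r9c2=2.
Step 45. [r9c1∈{5}] r9c1 has the single candidate 5 ⇒ r9c1=5.
Step 46. [r5c6∈{6}] r5c6 is down to just 6. So r5c6=6.
Step 47. [r9c4∈{6}] r9c4 is down to just 6 ⇒ r9c4=6.
Step 48. [r5c9∈{3}] r5c9 has the single candidate 3 ⇒ r5c9=3.

Answer: 7 5 3 4 6 2 9 1 8 / 2 9 1 7 5 8 3 4 6 / 6 4 8 3 1 9 5 7 2 / 3 1 5 2 9 4 6 8 7 / 4 8 2 5 7 6 1 9 3 / 9 7 6 8 3 1 2 5 4 / 1 6 4 9 8 3 7 2 5 / 8 3 7 1 2 5 4 6 9 / 5 2 9 6 4 7 8 3 1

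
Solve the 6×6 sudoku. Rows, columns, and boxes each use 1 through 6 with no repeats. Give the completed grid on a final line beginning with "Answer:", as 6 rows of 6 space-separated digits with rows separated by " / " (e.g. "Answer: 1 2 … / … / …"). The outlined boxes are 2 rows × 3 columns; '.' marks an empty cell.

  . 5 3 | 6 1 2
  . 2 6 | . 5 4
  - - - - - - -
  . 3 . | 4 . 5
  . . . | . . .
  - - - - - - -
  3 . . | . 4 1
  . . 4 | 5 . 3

Step 1. [r4c4∈{1,2,3}] r4c4 is the only open cell in col 4 admitting 1, so r4c4=1.
Step 2. [r6c5∈{2,6}] across box 6, 6 lands solely at r6c5 ⇒ r6c5=6.
Step 3. [r4c1∈{2,4,5,6}] 5 has one home in col 1: r4c1 ⇒ r4c1=5.
Step 4. [r4c3∈{2}] r4c3 has the single candidate 2, so r4c3=2.
Step 5. [r2c1∈{1}] r2c1 is down to just 1, so r2c1=1.
Step 6. [r4c2∈{4,6}] r4c2 is the only open cell in row 4 admitting 4, so r4c2=4.
Step 7. [r6c2∈{1}] r6c2 has the single candidate 1, so r6c2=1.
Step 8. [r5c3∈{5}] r5c3 has the single candidate 5, so r5c3=5.
Step 9. [r3c3∈{1}] nothing but 1 survives at r3c3. So r3c3=1.
Step 10. [r3c1∈{6}] r3c1's peers cover all but 6, so r3c1=6.
Step 11. [r6c1∈{2}] only 2 remains possible at r6c1 ⇒ r6c1=2.
Step 12. [r2c4∈{3}] r2c4's peers cover all but 3. So r2c4=3.
Step 13. [r5c2∈{6}] nothing but 6 survives at r5c2. So r5c2=6.
Step 14. [r3c5∈{2}] nothing but 2 survives at r3c5. So r3c5=2.
Step 15. [r5c4∈{2}] r5c4 is down to just 2, so r5c4=2.
Step 16. [r4c6∈{6}] nothing but 6 survives at r4c6. So r4c6=6.
Step 17. [r1c1∈{4}] r1c1's peers cover all but 4 ⇒ r1c1=4.
Step 18. [r4c5∈{3}] only 3 remains possible at r4c5, so r4c5=3.

Answer: 4 5 3 6 1 2 / 1 2 6 3 5 4 / 6 3 1 4 2 5 / 5 4 2 1 3 6 / 3 6 5 2 4 1 / 2 1 4 5 6 3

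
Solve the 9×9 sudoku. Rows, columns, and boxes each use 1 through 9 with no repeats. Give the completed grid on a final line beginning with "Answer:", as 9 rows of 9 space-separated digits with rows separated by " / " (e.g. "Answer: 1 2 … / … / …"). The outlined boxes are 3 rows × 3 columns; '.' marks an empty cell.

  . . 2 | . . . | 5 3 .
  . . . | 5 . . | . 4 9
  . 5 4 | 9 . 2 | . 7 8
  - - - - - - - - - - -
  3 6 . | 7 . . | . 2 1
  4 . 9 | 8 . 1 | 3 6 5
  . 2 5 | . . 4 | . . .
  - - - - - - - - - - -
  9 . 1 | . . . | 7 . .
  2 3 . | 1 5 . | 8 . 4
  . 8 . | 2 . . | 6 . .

Step 1. [r3c5∈{1,3,6}] across row 3, 3 lands solely at r3c5, so r3c5=3.
Step 2. [r9c5∈{4,7,9}] r9c5 is the only open cell in row 9 admitting 4 ⇒ r9c5=4.
Step 3. [r6c1∈{1,7,8}] row 6 places 1 nowhere but r6c1 ⇒ r6c1=1.
Step 4. [r9c3∈{7}] r9c3 is down to just 7. So r9c3=7.
Step 5. [r1c9∈{6}] r1c9 is down to just 6. So r1c9=6.
Step 6. [r8c6∈{6,7,9}] in row 8, 7 fits only at r8c6, so r8c6=7.
Step 7. [r1c6∈{8}] nothing but 8 survives at r1c6 ⇒ r1c6=8.
Step 8. [r2c6∈{6}] r2c6's peers cover all but 6, so r2c6=6.
Step 9. [r1c1∈{7}] r1c1's peers cover all but 7, so r1c1=7.
Step 10. [r6c7∈{9}] r6c7 has the single candidate 9, so r6c7=9.
Step 11. [r9c6∈{3,9}] r9c6 is the only open cell in box 8 admitting 9, so r9c6=9.
Step 12. [r2c2∈{1}] r2c2 has the single candidate 1. So r2c2=1.
Step 13. [r7c6∈{3}] r7c6 is down to just 3 ⇒ r7c6=3.
Step 14. [r7c4∈{6}] only 6 remains possible at r7c4. So r7c4=6.
Step 15. [r2c3∈{3,8}] across row 2, 3 lands solely at r2c3. So r2c3=3.
Step 16. [r9c8∈{1,5}] r9c8 is the only open cell in row 9 admitting 1 ⇒ r9c8=1.
Step 17. [r6c9∈{7}] r6c9's peers cover all but 7. So r6c9=7.
Step 18. [r1c5∈{1}] r1c5 is down to just 1 ⇒ r1c5=1.
Step 19. [r8c3∈{6}] only 6 remains possible at r8c3, so r8c3=6.
Step 20. [r5c5∈{2}] only 2 remains possible at r5c5, so r5c5=2.
Step 21. [r2c5∈{7}] r2c5 has the single candidate 7, so r2c5=7.
Step 22. [r4c6∈{5}] only 5 remains possible at r4c6, so r4c6=5.
Step 23. [r9c9∈{3}] r9c9's peers cover all but 3. So r9c9=3.
Step 24. [r4c7∈{4}] r4c7 has the single candidate 4 ⇒ r4c7=4.
Step 25. [r7c8∈{5}] only 5 remains possible at r7c8, so r7c8=5.
Step 26. [r4c3∈{8}] nothing but 8 survives at r4c3 ⇒ r4c3=8.
Step 27. [r9c1∈{5}] r9c1 has the single candidate 5 ⇒ r9c1=5.
Step 28. [r3c1∈{6}] r3c1 is down to just 6 ⇒ r3c1=6.
Step 29. [r6c4∈{3}] r6c4's peers cover all but 3, so r6c4=3.
Step 30. [r3c7∈{1}] r3c7's peers cover all but 1, so r3c7=1.
Step 31. [r2c1∈{8}] r2c1 is down to just 8. So r2c1=8.
Step 32. [r2c7∈{2}] r2c7's peers cover all but 2, so r2c7=2.
Step 33. [r1c2∈{9}] r1c2 is down to just 9, so r1c2=9.
Step 34. [r7c9∈{2}] only 2 remains possible at r7c9 ⇒ r7c9=2.
Step 35. [r1c4∈{4}] only 4 remains possible at r1c4, so r1c4=4.
Step 36. [r4c5∈{9}] only 9 remains possible at r4c5, so r4c5=9.
Step 37. [r8c8∈{9}] r8c8 has the single candidate 9, so r8c8=9.
Step 38. [r6c8∈{8}] nothing but 8 survives at r6c8. So r6c8=8.
Step 39. [r7c5∈{8}] only 8 remains possible at r7c5 ⇒ r7c5=8.
Step 40. [r5c2∈{7}] r5c2 has the single candidate 7. So r5c2=7.
Step 41. [r7c2∈{4}] r7c2's peers cover all but 4. So r7c2=4.
Step 42. [r6c5∈{6}] r6c5 has the single candidate 6, so r6c5=6.

Answer: 7 9 2 4 1 8 5 3 6 / 8 1 3 5 7 6 2 4 9 / 6 5 4 9 3 2 1 7 8 / 3 6 8 7 9 5 4 2 1 / 4 7 9 8 2 1 3 6 5 / 1 2 5 3 6 4 9 8 7 / 9 4 1 6 8 3 7 5 2 / 2 3 6 1 5 7 8 9 4 / 5 8 7 2 4 9 6 1 3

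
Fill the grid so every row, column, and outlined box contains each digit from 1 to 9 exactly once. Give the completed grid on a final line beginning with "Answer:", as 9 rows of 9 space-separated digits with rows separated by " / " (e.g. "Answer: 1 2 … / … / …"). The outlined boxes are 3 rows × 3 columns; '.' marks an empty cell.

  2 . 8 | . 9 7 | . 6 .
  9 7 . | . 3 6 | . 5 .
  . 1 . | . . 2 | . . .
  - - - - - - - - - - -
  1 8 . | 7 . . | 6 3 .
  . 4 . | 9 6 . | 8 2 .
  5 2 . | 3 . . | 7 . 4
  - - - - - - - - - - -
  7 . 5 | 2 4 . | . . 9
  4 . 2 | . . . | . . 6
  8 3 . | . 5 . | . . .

Step 1. [r9c3∈{1,6,9}] in col 3, 1 fits only at r9c3 ⇒ r9c3=1.
Step 2. [r3c5∈{8}] r3c5's peers cover all but 8. So r3c5=8.
Step 3. [r8c4∈{1,8}] 8 has one home in col 4: r8c4. So r8c4=8.
Step 4. [r6c5∈{1}] only 1 remains possible at r6c5 ⇒ r6c5=1.
Step 5. [r2c3∈{4}] nothing but 4 survives at r2c3 ⇒ r2c3=4.
Step 6. [r3c7∈{3,4,9}] across col 7, 9 lands solely at r3c7. So r3c7=9.
Step 7. [r5c9∈{1,5}] row 5 places 1 nowhere but r5c9, so r5c9=1.
Step 8. [r3c1∈{3,6}] col 1 places 6 nowhere but r3c1, so r3c1=6.
Step 9. [r2c4∈{1}] only 1 remains possible at r2c4. So r2c4=1.
Step 10. [r1c7∈{1,3,4}] 1 has one home in row 1: r1c7 ⇒ r1c7=1.
Step 11. [r3c8∈{4,7}] 4 has one home in box 3: r3c8 ⇒ r3c8=4.
Step 12. [r2c7∈{2}] r2c7's peers cover all but 2 ⇒ r2c7=2.
Step 13. [r3c9∈{3,7}] r3c9 is the only open cell in row 3 admitting 7. So r3c9=7.
Step 14. [r7c7∈{3}] only 3 remains possible at r7c7, so r7c7=3.
Step 15. [r8c6∈{1,3,9}] row 8 places 3 nowhere but r8c6, so r8c6=3.
Step 16. [r8c8∈{1,7}] in row 8, 1 fits only at r8c8 ⇒ r8c8=1.
Step 17. [r5c6∈{5}] nothing but 5 survives at r5c6. So r5c6=5.
Step 18. [r3c3∈{3}] only 3 remains possible at r3c3. So r3c3=3.
Step 19. [r4c3∈{9}] nothing but 9 survives at r4c3. So r4c3=9.
Step 20. [r1c4∈{4,5}] in row 1, 4 fits only at r1c4. So r1c4=4.
Step 21. [r8c2∈{9}] nothing but 9 survives at r8c2, so r8c2=9.
Step 22. [r1c9∈{3}] r1c9 has the single candidate 3, so r1c9=3.
Step 23. [r4c9∈{5}] r4c9's peers cover all but 5. So r4c9=5.
Step 24. [r4c6∈{4}] only 4 remains possible at r4c6. So r4c6=4.
Step 25. [r9c8∈{7}] nothing but 7 survives at r9c8, so r9c8=7.
Step 26. [r5c3∈{7}] only 7 remains possible at r5c3. So r5c3=7.
Step 27. [r9c7∈{4}] nothing but 4 survives at r9c7 ⇒ r9c7=4.
Step 28. [r7c8∈{8}] r7c8's peers cover all but 8 ⇒ r7c8=8.
Step 29. [r8c7∈{5}] r8c7 is down to just 5, so r8c7=5.
Step 30. [r6c3∈{6}] r6c3's peers cover all but 6. So r6c3=6.
Step 31. [r8c5∈{7}] only 7 remains possible at r8c5, so r8c5=7.
Step 32. [r2c9∈{8}] nothing but 8 survives at r2c9. So r2c9=8.
Step 33. [r9c6∈{9}] nothing but 9 survives at r9c6 ⇒ r9c6=9.
Step 34. [r1c2∈{5}] nothing but 5 survives at r1c2, so r1c2=5.
Step 35. [r3c4∈{5}] r3c4's peers cover all but 5. So r3c4=5.
Step 36. [r6c8∈{9}] nothing but 9 survives at r6c8 ⇒ r6c8=9.
Step 37. [r6c6∈{8}] r6c6 has the single candidate 8, so r6c6=8.
Step 38. [r9c9∈{2}] r9c9 has the single candidate 2 ⇒ r9c9=2.
Step 39. [r7c2∈{6}] nothing but 6 survives at r7c2 ⇒ r7c2=6.
Step 40. [r4c5∈{2}] r4c5's peers cover all but 2 ⇒ r4c5=2.
Step 41. [r7c6∈{1}] nothing but 1 survives at r7c6 ⇒ r7c6=1.
Step 42. [r5c1∈{3}] nothing but 3 survives at r5c1 ⇒ r5c1=3.
Step 43. [r9c4∈{6}] only 6 remains possible at r9c4. So r9c4=6.

Answer: 2 5 8 4 9 7 1 6 3 / 9 7 4 1 3 6 2 5 8 / 6 1 3 5 8 2 9 4 7 / 1 8 9 7 2 4 6 3 5 / 3 4 7 9 6 5 8 2 1 / 5 2 6 3 1 8 7 9 4 / 7 6 5 2 4 1 3 8 9 / 4 9 2 8 7 3 5 1 6 / 8 3 1 6 5 9 4 7 2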